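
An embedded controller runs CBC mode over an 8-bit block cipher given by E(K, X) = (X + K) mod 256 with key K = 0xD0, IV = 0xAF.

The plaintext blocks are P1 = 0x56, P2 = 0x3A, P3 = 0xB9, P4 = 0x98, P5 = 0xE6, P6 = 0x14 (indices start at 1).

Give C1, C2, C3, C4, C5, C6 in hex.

CBC encryption: C_i = E(K, P_i ⊕ C_{i−1}), with C_{0} = IV.
C1: P1 ⊕ 0xAF = 0xF9; E(K, 0xF9) = 0xC9.
C2: P2 ⊕ 0xC9 = 0xF3; E(K, 0xF3) = 0xC3.
C3: P3 ⊕ 0xC3 = 0x7A; E(K, 0x7A) = 0x4A.
C4: P4 ⊕ 0x4A = 0xD2; E(K, 0xD2) = 0xA2.
C5: P5 ⊕ 0xA2 = 0x44; E(K, 0x44) = 0x14.
C6: P6 ⊕ 0x14 = 0x00; E(K, 0x00) = 0xD0.

C1 = 0xC9, C2 = 0xC3, C3 = 0x4A, C4 = 0xA2, C5 = 0x14, C6 = 0xD0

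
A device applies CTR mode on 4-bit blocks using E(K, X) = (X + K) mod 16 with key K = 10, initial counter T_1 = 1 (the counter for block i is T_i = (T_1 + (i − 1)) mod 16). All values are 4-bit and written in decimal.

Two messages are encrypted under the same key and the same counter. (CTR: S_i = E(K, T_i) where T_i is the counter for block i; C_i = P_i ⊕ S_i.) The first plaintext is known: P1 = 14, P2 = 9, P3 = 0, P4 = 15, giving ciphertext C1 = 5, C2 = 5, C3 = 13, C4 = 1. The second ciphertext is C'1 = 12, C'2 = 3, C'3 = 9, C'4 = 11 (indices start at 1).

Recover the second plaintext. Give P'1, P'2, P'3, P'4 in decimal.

In CTR with a reused counter, both messages share the same keystream S_i, so C_i ⊕ C'_i = P_i ⊕ P'_i and thus P'_i = P_i ⊕ C_i ⊕ C'_i.
P'1: 14 ⊕ 5 ⊕ 12 = 7.
P'2: 9 ⊕ 5 ⊕ 3 = 15.
P'3: 0 ⊕ 13 ⊕ 9 = 4.
P'4: 15 ⊕ 1 ⊕ 11 = 5.

P'1 = 7, P'2 = 15, P'3 = 4, P'4 = 5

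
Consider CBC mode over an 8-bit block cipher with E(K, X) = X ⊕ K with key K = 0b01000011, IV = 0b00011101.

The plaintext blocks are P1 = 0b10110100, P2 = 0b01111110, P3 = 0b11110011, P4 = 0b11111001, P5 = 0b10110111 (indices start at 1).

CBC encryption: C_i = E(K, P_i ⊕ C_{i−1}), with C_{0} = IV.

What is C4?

C4 = 0b11011101

C1: P1 ⊕ 0b00011101 = 0b10101001; E(K, 0b10101001) = 0b11101010.
C2: P2 ⊕ 0b11101010 = 0b10010100; E(K, 0b10010100) = 0b11010111.
C3: P3 ⊕ 0b11010111 = 0b00100100; E(K, 0b00100100) = 0b01100111.
C4: P4 ⊕ 0b01100111 = 0b10011110; E(K, 0b10011110) = 0b11011101.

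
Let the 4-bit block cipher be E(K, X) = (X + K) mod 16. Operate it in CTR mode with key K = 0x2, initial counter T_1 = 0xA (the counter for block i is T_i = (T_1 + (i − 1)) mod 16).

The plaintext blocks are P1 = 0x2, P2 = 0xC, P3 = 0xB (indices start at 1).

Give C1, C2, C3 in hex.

CTR encryption: S_i = E(K, T_i) where T_i is the counter for block i; C_i = P_i ⊕ S_i.
C1: T = 0xA, S = E(K, T) = 0xC; 0x2 ⊕ 0xC = 0xE.
C2: T = 0xB, S = E(K, T) = 0xD; 0xC ⊕ 0xD = 0x1.
C3: T = 0xC, S = E(K, T) = 0xE; 0xB ⊕ 0xE = 0x5.

C1 = 0xE, C2 = 0x1, C3 = 0x5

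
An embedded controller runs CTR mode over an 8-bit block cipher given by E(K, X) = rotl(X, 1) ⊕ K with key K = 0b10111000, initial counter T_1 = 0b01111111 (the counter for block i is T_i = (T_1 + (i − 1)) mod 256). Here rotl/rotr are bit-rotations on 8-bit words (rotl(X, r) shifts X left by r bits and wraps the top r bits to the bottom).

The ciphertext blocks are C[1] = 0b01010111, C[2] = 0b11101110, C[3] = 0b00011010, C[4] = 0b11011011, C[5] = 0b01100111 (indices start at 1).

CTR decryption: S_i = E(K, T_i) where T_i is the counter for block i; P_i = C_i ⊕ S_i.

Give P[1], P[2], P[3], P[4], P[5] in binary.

P[1] = 0b00010001, P[2] = 0b01010111, P[3] = 0b10100001, P[4] = 0b01100110, P[5] = 0b11011000

P[1]: T = 0b01111111, S = E(K, T) = 0b01000110; 0b01010111 ⊕ 0b01000110 = 0b00010001.
P[2]: T = 0b10000000, S = E(K, T) = 0b10111001; 0b11101110 ⊕ 0b10111001 = 0b01010111.
P[3]: T = 0b10000001, S = E(K, T) = 0b10111011; 0b00011010 ⊕ 0b10111011 = 0b10100001.
P[4]: T = 0b10000010, S = E(K, T) = 0b10111101; 0b11011011 ⊕ 0b10111101 = 0b01100110.
P[5]: T = 0b10000011, S = E(K, T) = 0b10111111; 0b01100111 ⊕ 0b10111111 = 0b11011000.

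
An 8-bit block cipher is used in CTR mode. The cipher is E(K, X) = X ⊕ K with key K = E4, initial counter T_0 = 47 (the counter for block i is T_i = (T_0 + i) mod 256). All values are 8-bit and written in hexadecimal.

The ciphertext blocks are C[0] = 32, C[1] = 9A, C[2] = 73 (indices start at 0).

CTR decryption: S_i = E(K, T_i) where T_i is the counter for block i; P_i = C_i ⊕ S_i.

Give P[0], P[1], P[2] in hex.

P[0] = 91, P[1] = 36, P[2] = DE

P[0]: T = 47, S = E(K, T) = A3; 32 ⊕ A3 = 91.
P[1]: T = 48, S = E(K, T) = AC; 9A ⊕ AC = 36.
P[2]: T = 49, S = E(K, T) = AD; 73 ⊕ AD = DE.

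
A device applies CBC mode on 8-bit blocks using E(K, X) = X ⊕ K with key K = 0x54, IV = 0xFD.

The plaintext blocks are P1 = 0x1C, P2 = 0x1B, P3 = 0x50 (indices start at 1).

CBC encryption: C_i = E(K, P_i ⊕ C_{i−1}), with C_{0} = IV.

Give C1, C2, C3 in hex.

C1: P1 ⊕ 0xFD = 0xE1; E(K, 0xE1) = 0xB5.
C2: P2 ⊕ 0xB5 = 0xAE; E(K, 0xAE) = 0xFA.
C3: P3 ⊕ 0xFA = 0xAA; E(K, 0xAA) = 0xFE.

C1 = 0xB5, C2 = 0xFA, C3 = 0xFE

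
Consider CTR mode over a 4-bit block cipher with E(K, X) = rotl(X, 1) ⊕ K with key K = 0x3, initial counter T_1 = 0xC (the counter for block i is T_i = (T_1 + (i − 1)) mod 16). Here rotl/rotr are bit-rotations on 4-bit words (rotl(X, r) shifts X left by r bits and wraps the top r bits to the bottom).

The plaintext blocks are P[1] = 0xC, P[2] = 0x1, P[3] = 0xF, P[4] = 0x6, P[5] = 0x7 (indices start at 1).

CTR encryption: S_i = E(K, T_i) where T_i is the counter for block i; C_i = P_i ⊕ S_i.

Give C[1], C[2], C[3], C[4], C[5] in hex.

C[1]: T = 0xC, S = E(K, T) = 0xA; 0xC ⊕ 0xA = 0x6.
C[2]: T = 0xD, S = E(K, T) = 0x8; 0x1 ⊕ 0x8 = 0x9.
C[3]: T = 0xE, S = E(K, T) = 0xE; 0xF ⊕ 0xE = 0x1.
C[4]: T = 0xF, S = E(K, T) = 0xC; 0x6 ⊕ 0xC = 0xA.
C[5]: T = 0x0, S = E(K, T) = 0x3; 0x7 ⊕ 0x3 = 0x4.

C[1] = 0x6, C[2] = 0x9, C[3] = 0x1, C[4] = 0xA, C[5] = 0x4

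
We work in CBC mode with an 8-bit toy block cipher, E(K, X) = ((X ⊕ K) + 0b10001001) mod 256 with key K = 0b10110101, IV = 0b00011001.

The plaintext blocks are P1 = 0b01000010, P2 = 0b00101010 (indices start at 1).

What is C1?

CBC encryption: C_i = E(K, P_i ⊕ C_{i−1}), with C_{0} = IV.
C1: P1 ⊕ 0b00011001 = 0b01011011; E(K, 0b01011011) = 0b01110111.

C1 = 0b01110111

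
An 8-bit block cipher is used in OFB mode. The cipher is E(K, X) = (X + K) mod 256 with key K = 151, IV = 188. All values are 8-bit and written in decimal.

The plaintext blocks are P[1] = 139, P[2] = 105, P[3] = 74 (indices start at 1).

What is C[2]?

OFB encryption: S_i = E(K, S_{i−1}) with S_{0} = IV; C_i = P_i ⊕ S_i.
C[1]: S = E(K, 188) = 83; 139 ⊕ 83 = 216.
C[2]: S = E(K, 83) = 234; 105 ⊕ 234 = 131.

C[2] = 131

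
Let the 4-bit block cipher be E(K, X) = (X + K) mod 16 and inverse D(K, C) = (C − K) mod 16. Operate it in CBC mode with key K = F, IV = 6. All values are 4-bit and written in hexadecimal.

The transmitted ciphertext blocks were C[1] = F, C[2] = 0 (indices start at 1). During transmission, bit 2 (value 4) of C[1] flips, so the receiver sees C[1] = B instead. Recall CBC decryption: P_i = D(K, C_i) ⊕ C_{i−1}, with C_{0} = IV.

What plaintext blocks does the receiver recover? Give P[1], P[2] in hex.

Only C[1] changed, to B. In CBC, a change in C_i garbles P_i and flips the same bit in P_{i+1}. Decrypting the received ciphertext:
P[1]: D(K, B) = C; C ⊕ 6 = A.
P[2]: D(K, 0) = 1; 1 ⊕ B = A.
Blocks that differ from the original plaintext: P[1], P[2].

P[1] = A, P[2] = A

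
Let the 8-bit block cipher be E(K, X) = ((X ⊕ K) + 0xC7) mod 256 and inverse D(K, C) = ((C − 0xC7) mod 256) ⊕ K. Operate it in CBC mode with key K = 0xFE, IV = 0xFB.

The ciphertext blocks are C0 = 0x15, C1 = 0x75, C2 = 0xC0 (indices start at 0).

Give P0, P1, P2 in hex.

P0 = 0x4B, P1 = 0x45, P2 = 0x72

CBC decryption: P_i = D(K, C_i) ⊕ C_{i−1}, with C_{−1} = IV.
P0: D(K, 0x15) = 0xB0; 0xB0 ⊕ 0xFB = 0x4B.
P1: D(K, 0x75) = 0x50; 0x50 ⊕ 0x15 = 0x45.
P2: D(K, 0xC0) = 0x07; 0x07 ⊕ 0x75 = 0x72.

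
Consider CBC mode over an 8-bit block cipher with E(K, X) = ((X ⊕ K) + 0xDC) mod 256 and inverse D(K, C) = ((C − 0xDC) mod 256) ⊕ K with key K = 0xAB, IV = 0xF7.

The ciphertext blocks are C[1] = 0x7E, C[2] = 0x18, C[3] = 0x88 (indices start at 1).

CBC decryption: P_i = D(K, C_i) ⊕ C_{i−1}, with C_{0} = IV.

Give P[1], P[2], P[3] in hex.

P[1]: D(K, 0x7E) = 0x09; 0x09 ⊕ 0xF7 = 0xFE.
P[2]: D(K, 0x18) = 0x97; 0x97 ⊕ 0x7E = 0xE9.
P[3]: D(K, 0x88) = 0x07; 0x07 ⊕ 0x18 = 0x1F.

P[1] = 0xFE, P[2] = 0xE9, P[3] = 0x1F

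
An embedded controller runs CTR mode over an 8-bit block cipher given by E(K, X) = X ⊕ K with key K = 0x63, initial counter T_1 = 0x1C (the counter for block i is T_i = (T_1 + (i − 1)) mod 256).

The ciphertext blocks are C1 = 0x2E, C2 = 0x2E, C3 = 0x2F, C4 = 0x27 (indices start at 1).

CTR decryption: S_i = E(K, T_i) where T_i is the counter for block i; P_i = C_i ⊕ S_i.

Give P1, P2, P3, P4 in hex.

P1 = 0x51, P2 = 0x50, P3 = 0x52, P4 = 0x5B

P1: T = 0x1C, S = E(K, T) = 0x7F; 0x2E ⊕ 0x7F = 0x51.
P2: T = 0x1D, S = E(K, T) = 0x7E; 0x2E ⊕ 0x7E = 0x50.
P3: T = 0x1E, S = E(K, T) = 0x7D; 0x2F ⊕ 0x7D = 0x52.
P4: T = 0x1F, S = E(K, T) = 0x7C; 0x27 ⊕ 0x7C = 0x5B.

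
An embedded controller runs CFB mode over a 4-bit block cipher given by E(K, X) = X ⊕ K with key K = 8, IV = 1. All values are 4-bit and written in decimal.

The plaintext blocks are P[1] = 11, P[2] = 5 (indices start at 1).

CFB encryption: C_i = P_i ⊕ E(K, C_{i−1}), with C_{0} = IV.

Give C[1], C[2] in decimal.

C[1] = 2, C[2] = 15

C[1]: E(K, 1) = 9; 11 ⊕ 9 = 2.
C[2]: E(K, 2) = 10; 5 ⊕ 10 = 15.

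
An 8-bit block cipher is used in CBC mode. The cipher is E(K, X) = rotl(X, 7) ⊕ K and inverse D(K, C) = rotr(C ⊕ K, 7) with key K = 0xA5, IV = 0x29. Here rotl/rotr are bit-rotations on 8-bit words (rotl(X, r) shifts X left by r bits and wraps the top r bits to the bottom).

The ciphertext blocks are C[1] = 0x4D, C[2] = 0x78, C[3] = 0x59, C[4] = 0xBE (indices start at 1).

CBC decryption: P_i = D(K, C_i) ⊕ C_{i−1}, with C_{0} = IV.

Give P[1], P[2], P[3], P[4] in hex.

P[1]: D(K, 0x4D) = 0xD1; 0xD1 ⊕ 0x29 = 0xF8.
P[2]: D(K, 0x78) = 0xBB; 0xBB ⊕ 0x4D = 0xF6.
P[3]: D(K, 0x59) = 0xF9; 0xF9 ⊕ 0x78 = 0x81.
P[4]: D(K, 0xBE) = 0x36; 0x36 ⊕ 0x59 = 0x6F.

P[1] = 0xF8, P[2] = 0xF6, P[3] = 0x81, P[4] = 0x6F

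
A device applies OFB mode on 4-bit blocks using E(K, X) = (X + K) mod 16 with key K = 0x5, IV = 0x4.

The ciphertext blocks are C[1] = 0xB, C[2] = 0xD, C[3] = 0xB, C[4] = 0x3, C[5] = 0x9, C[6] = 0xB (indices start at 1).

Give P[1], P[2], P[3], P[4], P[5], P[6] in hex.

OFB decryption: S_i = E(K, S_{i−1}) with S_{0} = IV; P_i = C_i ⊕ S_i.
P[1]: S = E(K, 0x4) = 0x9; 0xB ⊕ 0x9 = 0x2.
P[2]: S = E(K, 0x9) = 0xE; 0xD ⊕ 0xE = 0x3.
P[3]: S = E(K, 0xE) = 0x3; 0xB ⊕ 0x3 = 0x8.
P[4]: S = E(K, 0x3) = 0x8; 0x3 ⊕ 0x8 = 0xB.
P[5]: S = E(K, 0x8) = 0xD; 0x9 ⊕ 0xD = 0x4.
P[6]: S = E(K, 0xD) = 0x2; 0xB ⊕ 0x2 = 0x9.

P[1] = 0x2, P[2] = 0x3, P[3] = 0x8, P[4] = 0xB, P[5] = 0x4, P[6] = 0x9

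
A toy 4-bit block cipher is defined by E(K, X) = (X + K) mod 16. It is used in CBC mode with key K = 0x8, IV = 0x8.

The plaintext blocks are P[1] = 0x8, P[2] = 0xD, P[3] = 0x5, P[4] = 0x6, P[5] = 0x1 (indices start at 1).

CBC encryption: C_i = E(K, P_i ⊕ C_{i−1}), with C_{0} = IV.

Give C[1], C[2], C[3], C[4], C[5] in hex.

C[1] = 0x8, C[2] = 0xD, C[3] = 0x0, C[4] = 0xE, C[5] = 0x7

C[1]: P[1] ⊕ 0x8 = 0x0; E(K, 0x0) = 0x8.
C[2]: P[2] ⊕ 0x8 = 0x5; E(K, 0x5) = 0xD.
C[3]: P[3] ⊕ 0xD = 0x8; E(K, 0x8) = 0x0.
C[4]: P[4] ⊕ 0x0 = 0x6; E(K, 0x6) = 0xE.
C[5]: P[5] ⊕ 0xE = 0xF; E(K, 0xF) = 0x7.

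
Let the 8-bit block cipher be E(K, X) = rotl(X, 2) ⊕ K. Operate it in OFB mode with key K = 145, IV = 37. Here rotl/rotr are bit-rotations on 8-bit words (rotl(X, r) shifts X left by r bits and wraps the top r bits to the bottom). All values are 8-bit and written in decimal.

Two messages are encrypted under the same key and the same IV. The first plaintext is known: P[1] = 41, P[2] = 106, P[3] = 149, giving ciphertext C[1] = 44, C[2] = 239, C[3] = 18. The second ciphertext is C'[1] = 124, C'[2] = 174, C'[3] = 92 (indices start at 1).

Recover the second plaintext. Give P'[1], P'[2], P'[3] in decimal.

In OFB with a reused IV, both messages share the same keystream S_i, so C_i ⊕ C'_i = P_i ⊕ P'_i and thus P'_i = P_i ⊕ C_i ⊕ C'_i.
P'[1]: 41 ⊕ 44 ⊕ 124 = 121.
P'[2]: 106 ⊕ 239 ⊕ 174 = 43.
P'[3]: 149 ⊕ 18 ⊕ 92 = 219.

P'[1] = 121, P'[2] = 43, P'[3] = 219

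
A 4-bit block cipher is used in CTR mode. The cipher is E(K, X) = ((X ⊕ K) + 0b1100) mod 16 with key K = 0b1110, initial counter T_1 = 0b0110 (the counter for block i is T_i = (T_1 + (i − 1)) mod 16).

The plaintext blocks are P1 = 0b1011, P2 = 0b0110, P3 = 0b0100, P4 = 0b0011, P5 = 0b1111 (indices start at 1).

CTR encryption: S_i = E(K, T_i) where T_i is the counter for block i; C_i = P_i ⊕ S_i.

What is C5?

C5 = 0b1111

C1: T = 0b0110, S = E(K, T) = 0b0100; 0b1011 ⊕ 0b0100 = 0b1111.
C2: T = 0b0111, S = E(K, T) = 0b0101; 0b0110 ⊕ 0b0101 = 0b0011.
C3: T = 0b1000, S = E(K, T) = 0b0010; 0b0100 ⊕ 0b0010 = 0b0110.
C4: T = 0b1001, S = E(K, T) = 0b0011; 0b0011 ⊕ 0b0011 = 0b0000.
C5: T = 0b1010, S = E(K, T) = 0b0000; 0b1111 ⊕ 0b0000 = 0b1111.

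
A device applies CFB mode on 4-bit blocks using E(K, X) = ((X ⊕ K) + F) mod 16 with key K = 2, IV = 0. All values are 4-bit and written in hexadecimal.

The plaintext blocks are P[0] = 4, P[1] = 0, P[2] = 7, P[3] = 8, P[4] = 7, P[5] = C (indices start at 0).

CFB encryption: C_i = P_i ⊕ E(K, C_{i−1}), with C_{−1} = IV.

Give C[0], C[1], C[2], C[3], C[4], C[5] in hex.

C[0]: E(K, 0) = 1; 4 ⊕ 1 = 5.
C[1]: E(K, 5) = 6; 0 ⊕ 6 = 6.
C[2]: E(K, 6) = 3; 7 ⊕ 3 = 4.
C[3]: E(K, 4) = 5; 8 ⊕ 5 = D.
C[4]: E(K, D) = E; 7 ⊕ E = 9.
C[5]: E(K, 9) = A; C ⊕ A = 6.

C[0] = 5, C[1] = 6, C[2] = 4, C[3] = D, C[4] = 9, C[5] = 6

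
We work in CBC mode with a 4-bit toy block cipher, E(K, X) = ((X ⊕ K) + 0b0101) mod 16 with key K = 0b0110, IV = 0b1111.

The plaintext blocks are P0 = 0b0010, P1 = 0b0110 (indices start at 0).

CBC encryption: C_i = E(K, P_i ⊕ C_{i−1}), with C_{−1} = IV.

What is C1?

C1 = 0b0101

C0: P0 ⊕ 0b1111 = 0b1101; E(K, 0b1101) = 0b0000.
C1: P1 ⊕ 0b0000 = 0b0110; E(K, 0b0110) = 0b0101.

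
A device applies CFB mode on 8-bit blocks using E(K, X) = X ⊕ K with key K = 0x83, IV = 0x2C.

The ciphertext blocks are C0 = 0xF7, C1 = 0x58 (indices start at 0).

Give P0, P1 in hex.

CFB decryption: P_i = C_i ⊕ E(K, C_{i−1}), with C_{−1} = IV.
P0: E(K, 0x2C) = 0xAF; 0xF7 ⊕ 0xAF = 0x58.
P1: E(K, 0xF7) = 0x74; 0x58 ⊕ 0x74 = 0x2C.

P0 = 0x58, P1 = 0x2C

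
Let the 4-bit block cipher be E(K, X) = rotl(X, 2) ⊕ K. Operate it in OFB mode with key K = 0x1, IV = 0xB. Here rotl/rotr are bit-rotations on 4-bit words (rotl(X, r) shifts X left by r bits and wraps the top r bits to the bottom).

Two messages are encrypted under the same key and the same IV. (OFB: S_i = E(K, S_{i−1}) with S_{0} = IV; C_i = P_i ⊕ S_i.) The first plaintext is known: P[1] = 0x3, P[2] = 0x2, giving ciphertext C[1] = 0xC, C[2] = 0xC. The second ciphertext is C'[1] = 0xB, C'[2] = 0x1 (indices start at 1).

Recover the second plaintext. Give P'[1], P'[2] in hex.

P'[1] = 0x4, P'[2] = 0xF

In OFB with a reused IV, both messages share the same keystream S_i, so C_i ⊕ C'_i = P_i ⊕ P'_i and thus P'_i = P_i ⊕ C_i ⊕ C'_i.
P'[1]: 0x3 ⊕ 0xC ⊕ 0xB = 0x4.
P'[2]: 0x2 ⊕ 0xC ⊕ 0x1 = 0xF.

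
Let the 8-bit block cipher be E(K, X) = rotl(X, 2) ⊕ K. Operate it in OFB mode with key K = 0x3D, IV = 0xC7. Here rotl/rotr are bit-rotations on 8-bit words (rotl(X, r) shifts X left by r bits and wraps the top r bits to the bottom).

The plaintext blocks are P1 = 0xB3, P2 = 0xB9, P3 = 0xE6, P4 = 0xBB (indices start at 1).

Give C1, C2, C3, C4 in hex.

OFB encryption: S_i = E(K, S_{i−1}) with S_{0} = IV; C_i = P_i ⊕ S_i.
C1: S = E(K, 0xC7) = 0x22; 0xB3 ⊕ 0x22 = 0x91.
C2: S = E(K, 0x22) = 0xB5; 0xB9 ⊕ 0xB5 = 0x0C.
C3: S = E(K, 0xB5) = 0xEB; 0xE6 ⊕ 0xEB = 0x0D.
C4: S = E(K, 0xEB) = 0x92; 0xBB ⊕ 0x92 = 0x29.

C1 = 0x91, C2 = 0x0C, C3 = 0x0D, C4 = 0x29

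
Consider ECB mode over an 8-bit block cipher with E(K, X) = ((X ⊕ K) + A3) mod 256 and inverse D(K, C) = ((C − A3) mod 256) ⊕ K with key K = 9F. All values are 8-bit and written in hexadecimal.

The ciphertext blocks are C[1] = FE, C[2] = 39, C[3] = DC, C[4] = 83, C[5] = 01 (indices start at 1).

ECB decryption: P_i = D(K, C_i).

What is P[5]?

P[5]: D(K, 01) = C1.

P[5] = C1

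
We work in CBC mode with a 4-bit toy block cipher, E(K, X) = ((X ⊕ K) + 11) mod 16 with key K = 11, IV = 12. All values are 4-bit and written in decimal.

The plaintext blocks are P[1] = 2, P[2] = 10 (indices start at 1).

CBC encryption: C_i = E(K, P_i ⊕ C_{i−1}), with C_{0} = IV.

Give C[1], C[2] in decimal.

C[1]: P[1] ⊕ 12 = 14; E(K, 14) = 0.
C[2]: P[2] ⊕ 0 = 10; E(K, 10) = 12.

C[1] = 0, C[2] = 12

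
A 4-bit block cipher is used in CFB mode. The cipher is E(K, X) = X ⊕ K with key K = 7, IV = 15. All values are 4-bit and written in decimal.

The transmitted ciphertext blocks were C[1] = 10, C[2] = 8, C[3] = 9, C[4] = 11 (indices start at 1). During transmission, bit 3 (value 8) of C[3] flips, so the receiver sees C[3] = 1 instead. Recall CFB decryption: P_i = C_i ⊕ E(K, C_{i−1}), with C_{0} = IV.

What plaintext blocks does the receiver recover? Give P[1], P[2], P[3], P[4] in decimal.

Only C[3] changed, to 1. In CFB, a change in C_i flips the same bit in P_i and garbles P_{i+1}. Decrypting the received ciphertext:
P[1]: E(K, 15) = 8; 10 ⊕ 8 = 2.
P[2]: E(K, 10) = 13; 8 ⊕ 13 = 5.
P[3]: E(K, 8) = 15; 1 ⊕ 15 = 14.
P[4]: E(K, 1) = 6; 11 ⊕ 6 = 13.
Blocks that differ from the original plaintext: P[3], P[4].

P[1] = 2, P[2] = 5, P[3] = 14, P[4] = 13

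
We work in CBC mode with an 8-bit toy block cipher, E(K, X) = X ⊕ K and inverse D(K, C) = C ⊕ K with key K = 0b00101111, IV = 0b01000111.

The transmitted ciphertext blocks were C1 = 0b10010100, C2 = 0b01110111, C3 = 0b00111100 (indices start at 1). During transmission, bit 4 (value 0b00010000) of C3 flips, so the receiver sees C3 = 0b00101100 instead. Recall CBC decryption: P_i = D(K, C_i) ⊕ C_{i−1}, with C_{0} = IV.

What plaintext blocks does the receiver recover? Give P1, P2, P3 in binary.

P1 = 0b11111100, P2 = 0b11001100, P3 = 0b01110100

Only C3 changed, to 0b00101100. In CBC, a change in C_i garbles P_i and flips the same bit in P_{i+1}. Decrypting the received ciphertext:
P1: D(K, 0b10010100) = 0b10111011; 0b10111011 ⊕ 0b01000111 = 0b11111100.
P2: D(K, 0b01110111) = 0b01011000; 0b01011000 ⊕ 0b10010100 = 0b11001100.
P3: D(K, 0b00101100) = 0b00000011; 0b00000011 ⊕ 0b01110111 = 0b01110100.
Blocks that differ from the original plaintext: P3.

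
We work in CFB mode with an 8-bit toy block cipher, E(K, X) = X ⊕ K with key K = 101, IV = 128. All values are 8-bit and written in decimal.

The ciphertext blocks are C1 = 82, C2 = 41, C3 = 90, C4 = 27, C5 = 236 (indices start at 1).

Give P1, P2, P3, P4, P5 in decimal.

P1 = 183, P2 = 30, P3 = 22, P4 = 36, P5 = 146

CFB decryption: P_i = C_i ⊕ E(K, C_{i−1}), with C_{0} = IV.
P1: E(K, 128) = 229; 82 ⊕ 229 = 183.
P2: E(K, 82) = 55; 41 ⊕ 55 = 30.
P3: E(K, 41) = 76; 90 ⊕ 76 = 22.
P4: E(K, 90) = 63; 27 ⊕ 63 = 36.
P5: E(K, 27) = 126; 236 ⊕ 126 = 146.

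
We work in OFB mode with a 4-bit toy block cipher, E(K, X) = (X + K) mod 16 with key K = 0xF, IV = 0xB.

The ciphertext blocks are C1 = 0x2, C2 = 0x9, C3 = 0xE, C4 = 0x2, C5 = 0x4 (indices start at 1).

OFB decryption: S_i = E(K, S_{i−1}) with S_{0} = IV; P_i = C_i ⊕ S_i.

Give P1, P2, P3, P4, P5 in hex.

P1 = 0x8, P2 = 0x0, P3 = 0x6, P4 = 0x5, P5 = 0x2

P1: S = E(K, 0xB) = 0xA; 0x2 ⊕ 0xA = 0x8.
P2: S = E(K, 0xA) = 0x9; 0x9 ⊕ 0x9 = 0x0.
P3: S = E(K, 0x9) = 0x8; 0xE ⊕ 0x8 = 0x6.
P4: S = E(K, 0x8) = 0x7; 0x2 ⊕ 0x7 = 0x5.
P5: S = E(K, 0x7) = 0x6; 0x4 ⊕ 0x6 = 0x2.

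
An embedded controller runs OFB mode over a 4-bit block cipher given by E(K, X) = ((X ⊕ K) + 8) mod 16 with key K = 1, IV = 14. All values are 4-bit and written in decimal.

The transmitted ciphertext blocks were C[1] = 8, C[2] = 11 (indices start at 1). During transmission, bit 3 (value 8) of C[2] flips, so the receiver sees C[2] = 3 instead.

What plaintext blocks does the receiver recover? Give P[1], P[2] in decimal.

OFB decryption: S_i = E(K, S_{i−1}) with S_{0} = IV; P_i = C_i ⊕ S_i.
Only C[2] changed, to 3. In OFB, a change in C_i flips the same bit in P_i only; the keystream is unaffected. Decrypting the received ciphertext:
P[1]: S = E(K, 14) = 7; 8 ⊕ 7 = 15.
P[2]: S = E(K, 7) = 14; 3 ⊕ 14 = 13.
Blocks that differ from the original plaintext: P[2].

P[1] = 15, P[2] = 13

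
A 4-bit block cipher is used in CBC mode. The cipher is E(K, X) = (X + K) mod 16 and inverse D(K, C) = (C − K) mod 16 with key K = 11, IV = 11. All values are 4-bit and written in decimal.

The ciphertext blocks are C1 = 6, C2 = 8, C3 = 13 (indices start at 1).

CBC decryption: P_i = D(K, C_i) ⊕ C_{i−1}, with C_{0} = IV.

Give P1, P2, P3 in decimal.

P1: D(K, 6) = 11; 11 ⊕ 11 = 0.
P2: D(K, 8) = 13; 13 ⊕ 6 = 11.
P3: D(K, 13) = 2; 2 ⊕ 8 = 10.

P1 = 0, P2 = 11, P3 = 10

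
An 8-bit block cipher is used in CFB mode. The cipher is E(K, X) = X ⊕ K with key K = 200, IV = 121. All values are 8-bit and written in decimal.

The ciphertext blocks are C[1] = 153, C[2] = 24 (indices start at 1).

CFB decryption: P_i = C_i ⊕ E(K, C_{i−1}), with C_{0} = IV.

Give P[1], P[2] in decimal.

P[1] = 40, P[2] = 73

P[1]: E(K, 121) = 177; 153 ⊕ 177 = 40.
P[2]: E(K, 153) = 81; 24 ⊕ 81 = 73.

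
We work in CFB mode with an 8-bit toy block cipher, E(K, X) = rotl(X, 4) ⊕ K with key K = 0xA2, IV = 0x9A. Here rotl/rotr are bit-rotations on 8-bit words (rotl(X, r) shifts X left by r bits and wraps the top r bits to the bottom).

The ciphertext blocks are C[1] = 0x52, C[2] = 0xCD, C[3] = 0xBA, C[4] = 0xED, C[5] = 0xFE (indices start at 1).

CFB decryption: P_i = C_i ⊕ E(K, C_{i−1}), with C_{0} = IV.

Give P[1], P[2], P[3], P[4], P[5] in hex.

P[1] = 0x59, P[2] = 0x4A, P[3] = 0xC4, P[4] = 0xE4, P[5] = 0x82

P[1]: E(K, 0x9A) = 0x0B; 0x52 ⊕ 0x0B = 0x59.
P[2]: E(K, 0x52) = 0x87; 0xCD ⊕ 0x87 = 0x4A.
P[3]: E(K, 0xCD) = 0x7E; 0xBA ⊕ 0x7E = 0xC4.
P[4]: E(K, 0xBA) = 0x09; 0xED ⊕ 0x09 = 0xE4.
P[5]: E(K, 0xED) = 0x7C; 0xFE ⊕ 0x7C = 0x82.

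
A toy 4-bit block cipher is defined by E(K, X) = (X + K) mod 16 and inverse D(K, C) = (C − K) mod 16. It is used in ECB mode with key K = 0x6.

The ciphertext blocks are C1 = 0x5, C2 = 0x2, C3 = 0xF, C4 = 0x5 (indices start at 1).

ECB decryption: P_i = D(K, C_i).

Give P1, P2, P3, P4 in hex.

P1 = 0xF, P2 = 0xC, P3 = 0x9, P4 = 0xF

P1: D(K, 0x5) = 0xF.
P2: D(K, 0x2) = 0xC.
P3: D(K, 0xF) = 0x9.
P4: D(K, 0x5) = 0xF.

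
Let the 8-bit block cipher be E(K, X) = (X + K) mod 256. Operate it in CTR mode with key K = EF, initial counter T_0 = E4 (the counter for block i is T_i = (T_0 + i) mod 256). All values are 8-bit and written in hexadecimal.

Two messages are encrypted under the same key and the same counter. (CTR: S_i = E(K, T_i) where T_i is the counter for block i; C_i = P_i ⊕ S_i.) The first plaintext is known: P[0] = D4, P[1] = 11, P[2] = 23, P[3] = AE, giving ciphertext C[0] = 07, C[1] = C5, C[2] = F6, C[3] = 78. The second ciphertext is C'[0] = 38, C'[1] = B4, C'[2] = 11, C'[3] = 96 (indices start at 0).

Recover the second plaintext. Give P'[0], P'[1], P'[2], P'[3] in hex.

In CTR with a reused counter, both messages share the same keystream S_i, so C_i ⊕ C'_i = P_i ⊕ P'_i and thus P'_i = P_i ⊕ C_i ⊕ C'_i.
P'[0]: D4 ⊕ 07 ⊕ 38 = EB.
P'[1]: 11 ⊕ C5 ⊕ B4 = 60.
P'[2]: 23 ⊕ F6 ⊕ 11 = C4.
P'[3]: AE ⊕ 78 ⊕ 96 = 40.

P'[0] = EB, P'[1] = 60, P'[2] = C4, P'[3] = 40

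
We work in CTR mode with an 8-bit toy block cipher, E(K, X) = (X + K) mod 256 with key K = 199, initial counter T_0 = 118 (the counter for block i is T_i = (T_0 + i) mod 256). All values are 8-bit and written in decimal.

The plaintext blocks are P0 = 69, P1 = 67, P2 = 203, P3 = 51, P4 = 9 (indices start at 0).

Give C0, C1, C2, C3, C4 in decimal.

CTR encryption: S_i = E(K, T_i) where T_i is the counter for block i; C_i = P_i ⊕ S_i.
C0: T = 118, S = E(K, T) = 61; 69 ⊕ 61 = 120.
C1: T = 119, S = E(K, T) = 62; 67 ⊕ 62 = 125.
C2: T = 120, S = E(K, T) = 63; 203 ⊕ 63 = 244.
C3: T = 121, S = E(K, T) = 64; 51 ⊕ 64 = 115.
C4: T = 122, S = E(K, T) = 65; 9 ⊕ 65 = 72.

C0 = 120, C1 = 125, C2 = 244, C3 = 115, C4 = 72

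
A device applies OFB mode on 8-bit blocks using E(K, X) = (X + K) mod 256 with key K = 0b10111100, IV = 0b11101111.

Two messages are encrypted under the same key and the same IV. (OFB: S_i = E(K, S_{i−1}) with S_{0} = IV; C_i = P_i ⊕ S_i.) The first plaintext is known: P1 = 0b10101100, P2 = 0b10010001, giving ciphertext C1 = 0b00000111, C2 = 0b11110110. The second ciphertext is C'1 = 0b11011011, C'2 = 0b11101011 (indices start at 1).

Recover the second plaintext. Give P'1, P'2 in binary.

In OFB with a reused IV, both messages share the same keystream S_i, so C_i ⊕ C'_i = P_i ⊕ P'_i and thus P'_i = P_i ⊕ C_i ⊕ C'_i.
P'1: 0b10101100 ⊕ 0b00000111 ⊕ 0b11011011 = 0b01110000.
P'2: 0b10010001 ⊕ 0b11110110 ⊕ 0b11101011 = 0b10001100.

P'1 = 0b01110000, P'2 = 0b10001100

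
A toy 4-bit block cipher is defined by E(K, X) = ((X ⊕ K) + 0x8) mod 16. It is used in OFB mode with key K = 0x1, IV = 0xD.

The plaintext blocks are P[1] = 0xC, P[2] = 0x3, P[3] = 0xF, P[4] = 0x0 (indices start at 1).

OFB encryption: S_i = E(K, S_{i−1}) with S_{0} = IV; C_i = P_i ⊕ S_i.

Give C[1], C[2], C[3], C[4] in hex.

C[1] = 0x8, C[2] = 0xE, C[3] = 0xB, C[4] = 0xD

C[1]: S = E(K, 0xD) = 0x4; 0xC ⊕ 0x4 = 0x8.
C[2]: S = E(K, 0x4) = 0xD; 0x3 ⊕ 0xD = 0xE.
C[3]: S = E(K, 0xD) = 0x4; 0xF ⊕ 0x4 = 0xB.
C[4]: S = E(K, 0x4) = 0xD; 0x0 ⊕ 0xD = 0xD.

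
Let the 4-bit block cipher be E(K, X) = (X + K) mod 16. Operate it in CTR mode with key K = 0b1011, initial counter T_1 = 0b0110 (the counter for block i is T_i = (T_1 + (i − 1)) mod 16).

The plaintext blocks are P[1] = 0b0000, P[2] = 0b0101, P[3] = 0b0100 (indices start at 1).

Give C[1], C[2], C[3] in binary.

C[1] = 0b0001, C[2] = 0b0111, C[3] = 0b0111

CTR encryption: S_i = E(K, T_i) where T_i is the counter for block i; C_i = P_i ⊕ S_i.
C[1]: T = 0b0110, S = E(K, T) = 0b0001; 0b0000 ⊕ 0b0001 = 0b0001.
C[2]: T = 0b0111, S = E(K, T) = 0b0010; 0b0101 ⊕ 0b0010 = 0b0111.
C[3]: T = 0b1000, S = E(K, T) = 0b0011; 0b0100 ⊕ 0b0011 = 0b0111.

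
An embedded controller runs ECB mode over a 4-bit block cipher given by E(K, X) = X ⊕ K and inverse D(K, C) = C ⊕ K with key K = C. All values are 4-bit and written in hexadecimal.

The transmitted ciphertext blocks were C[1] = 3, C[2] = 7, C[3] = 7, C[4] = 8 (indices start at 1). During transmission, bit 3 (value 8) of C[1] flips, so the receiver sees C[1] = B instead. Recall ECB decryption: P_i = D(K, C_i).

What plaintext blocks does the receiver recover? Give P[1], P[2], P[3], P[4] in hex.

Only C[1] changed, to B. In ECB, a change in C_i affects only P_i. Decrypting the received ciphertext:
P[1]: D(K, B) = 7.
P[2]: D(K, 7) = B.
P[3]: D(K, 7) = B.
P[4]: D(K, 8) = 4.
Blocks that differ from the original plaintext: P[1].

P[1] = 7, P[2] = B, P[3] = B, P[4] = 4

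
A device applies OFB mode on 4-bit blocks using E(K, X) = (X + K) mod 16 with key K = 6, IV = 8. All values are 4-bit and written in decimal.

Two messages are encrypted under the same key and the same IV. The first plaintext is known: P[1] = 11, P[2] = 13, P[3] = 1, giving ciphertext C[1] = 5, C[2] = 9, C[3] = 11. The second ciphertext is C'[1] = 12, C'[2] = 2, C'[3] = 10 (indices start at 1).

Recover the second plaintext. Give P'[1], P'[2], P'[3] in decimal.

In OFB with a reused IV, both messages share the same keystream S_i, so C_i ⊕ C'_i = P_i ⊕ P'_i and thus P'_i = P_i ⊕ C_i ⊕ C'_i.
P'[1]: 11 ⊕ 5 ⊕ 12 = 2.
P'[2]: 13 ⊕ 9 ⊕ 2 = 6.
P'[3]: 1 ⊕ 11 ⊕ 10 = 0.

P'[1] = 2, P'[2] = 6, P'[3] = 0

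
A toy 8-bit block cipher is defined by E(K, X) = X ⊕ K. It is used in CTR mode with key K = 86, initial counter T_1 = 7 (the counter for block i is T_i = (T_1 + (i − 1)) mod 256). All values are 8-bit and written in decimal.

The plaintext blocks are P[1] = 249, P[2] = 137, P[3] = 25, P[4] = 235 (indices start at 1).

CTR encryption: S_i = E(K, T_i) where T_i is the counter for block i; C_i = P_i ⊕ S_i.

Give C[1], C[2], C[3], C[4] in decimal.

C[1] = 168, C[2] = 215, C[3] = 70, C[4] = 183

C[1]: T = 7, S = E(K, T) = 81; 249 ⊕ 81 = 168.
C[2]: T = 8, S = E(K, T) = 94; 137 ⊕ 94 = 215.
C[3]: T = 9, S = E(K, T) = 95; 25 ⊕ 95 = 70.
C[4]: T = 10, S = E(K, T) = 92; 235 ⊕ 92 = 183.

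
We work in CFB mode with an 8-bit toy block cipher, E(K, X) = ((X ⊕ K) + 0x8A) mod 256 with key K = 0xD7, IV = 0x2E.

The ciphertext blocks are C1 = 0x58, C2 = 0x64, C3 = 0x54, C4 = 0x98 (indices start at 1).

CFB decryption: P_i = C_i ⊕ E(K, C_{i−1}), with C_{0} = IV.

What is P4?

P4 = 0x95

P4: E(K, 0x54) = 0x0D; 0x98 ⊕ 0x0D = 0x95.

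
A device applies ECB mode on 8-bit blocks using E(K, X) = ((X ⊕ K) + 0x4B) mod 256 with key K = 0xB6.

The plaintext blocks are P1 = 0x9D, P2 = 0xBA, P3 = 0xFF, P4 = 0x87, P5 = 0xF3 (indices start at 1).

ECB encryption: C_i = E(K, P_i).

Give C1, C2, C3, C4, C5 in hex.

C1 = 0x76, C2 = 0x57, C3 = 0x94, C4 = 0x7C, C5 = 0x90

C1: E(K, 0x9D) = 0x76.
C2: E(K, 0xBA) = 0x57.
C3: E(K, 0xFF) = 0x94.
C4: E(K, 0x87) = 0x7C.
C5: E(K, 0xF3) = 0x90.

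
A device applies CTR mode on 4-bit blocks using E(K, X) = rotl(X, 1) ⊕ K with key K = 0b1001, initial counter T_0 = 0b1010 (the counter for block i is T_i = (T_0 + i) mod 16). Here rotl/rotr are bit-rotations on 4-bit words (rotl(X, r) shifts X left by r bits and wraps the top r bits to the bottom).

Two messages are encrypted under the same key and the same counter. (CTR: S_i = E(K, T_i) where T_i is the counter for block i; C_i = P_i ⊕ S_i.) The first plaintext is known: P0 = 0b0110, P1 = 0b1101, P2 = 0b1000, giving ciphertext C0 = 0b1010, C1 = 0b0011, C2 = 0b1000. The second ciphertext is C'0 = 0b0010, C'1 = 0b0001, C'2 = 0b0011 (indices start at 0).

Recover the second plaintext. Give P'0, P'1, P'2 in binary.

In CTR with a reused counter, both messages share the same keystream S_i, so C_i ⊕ C'_i = P_i ⊕ P'_i and thus P'_i = P_i ⊕ C_i ⊕ C'_i.
P'0: 0b0110 ⊕ 0b1010 ⊕ 0b0010 = 0b1110.
P'1: 0b1101 ⊕ 0b0011 ⊕ 0b0001 = 0b1111.
P'2: 0b1000 ⊕ 0b1000 ⊕ 0b0011 = 0b0011.

P'0 = 0b1110, P'1 = 0b1111, P'2 = 0b0011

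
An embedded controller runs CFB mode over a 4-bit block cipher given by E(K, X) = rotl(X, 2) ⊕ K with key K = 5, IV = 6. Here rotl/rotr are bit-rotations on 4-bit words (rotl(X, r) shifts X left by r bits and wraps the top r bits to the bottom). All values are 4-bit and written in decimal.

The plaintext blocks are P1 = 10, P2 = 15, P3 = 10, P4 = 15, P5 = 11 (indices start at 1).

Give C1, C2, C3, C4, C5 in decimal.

CFB encryption: C_i = P_i ⊕ E(K, C_{i−1}), with C_{0} = IV.
C1: E(K, 6) = 12; 10 ⊕ 12 = 6.
C2: E(K, 6) = 12; 15 ⊕ 12 = 3.
C3: E(K, 3) = 9; 10 ⊕ 9 = 3.
C4: E(K, 3) = 9; 15 ⊕ 9 = 6.
C5: E(K, 6) = 12; 11 ⊕ 12 = 7.

C1 = 6, C2 = 3, C3 = 3, C4 = 6, C5 = 7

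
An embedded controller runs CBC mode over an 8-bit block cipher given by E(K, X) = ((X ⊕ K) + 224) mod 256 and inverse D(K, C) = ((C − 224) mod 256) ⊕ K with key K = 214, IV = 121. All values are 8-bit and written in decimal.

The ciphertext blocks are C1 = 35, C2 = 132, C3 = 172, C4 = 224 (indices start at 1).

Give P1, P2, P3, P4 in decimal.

CBC decryption: P_i = D(K, C_i) ⊕ C_{i−1}, with C_{0} = IV.
P1: D(K, 35) = 149; 149 ⊕ 121 = 236.
P2: D(K, 132) = 114; 114 ⊕ 35 = 81.
P3: D(K, 172) = 26; 26 ⊕ 132 = 158.
P4: D(K, 224) = 214; 214 ⊕ 172 = 122.

P1 = 236, P2 = 81, P3 = 158, P4 = 122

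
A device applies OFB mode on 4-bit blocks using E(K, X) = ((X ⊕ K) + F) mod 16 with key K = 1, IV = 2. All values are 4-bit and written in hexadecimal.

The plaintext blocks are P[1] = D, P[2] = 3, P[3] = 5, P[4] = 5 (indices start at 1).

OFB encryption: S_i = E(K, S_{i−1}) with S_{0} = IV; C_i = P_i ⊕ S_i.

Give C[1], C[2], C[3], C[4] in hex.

C[1] = F, C[2] = 1, C[3] = 7, C[4] = 7

C[1]: S = E(K, 2) = 2; D ⊕ 2 = F.
C[2]: S = E(K, 2) = 2; 3 ⊕ 2 = 1.
C[3]: S = E(K, 2) = 2; 5 ⊕ 2 = 7.
C[4]: S = E(K, 2) = 2; 5 ⊕ 2 = 7.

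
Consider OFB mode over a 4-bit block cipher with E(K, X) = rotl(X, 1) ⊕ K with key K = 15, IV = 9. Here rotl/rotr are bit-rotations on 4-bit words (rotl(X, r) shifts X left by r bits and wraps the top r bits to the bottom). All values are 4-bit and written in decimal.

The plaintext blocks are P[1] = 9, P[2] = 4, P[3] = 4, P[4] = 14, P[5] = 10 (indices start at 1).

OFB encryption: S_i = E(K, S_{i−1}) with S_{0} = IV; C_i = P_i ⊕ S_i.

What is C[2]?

C[1]: S = E(K, 9) = 12; 9 ⊕ 12 = 5.
C[2]: S = E(K, 12) = 6; 4 ⊕ 6 = 2.

C[2] = 2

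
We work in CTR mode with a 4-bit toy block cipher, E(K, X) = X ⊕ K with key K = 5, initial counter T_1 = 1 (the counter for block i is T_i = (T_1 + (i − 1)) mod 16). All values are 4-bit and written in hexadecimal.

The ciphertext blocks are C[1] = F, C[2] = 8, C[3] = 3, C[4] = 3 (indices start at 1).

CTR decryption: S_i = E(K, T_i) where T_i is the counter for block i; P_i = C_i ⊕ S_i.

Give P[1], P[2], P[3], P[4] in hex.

P[1] = B, P[2] = F, P[3] = 5, P[4] = 2

P[1]: T = 1, S = E(K, T) = 4; F ⊕ 4 = B.
P[2]: T = 2, S = E(K, T) = 7; 8 ⊕ 7 = F.
P[3]: T = 3, S = E(K, T) = 6; 3 ⊕ 6 = 5.
P[4]: T = 4, S = E(K, T) = 1; 3 ⊕ 1 = 2.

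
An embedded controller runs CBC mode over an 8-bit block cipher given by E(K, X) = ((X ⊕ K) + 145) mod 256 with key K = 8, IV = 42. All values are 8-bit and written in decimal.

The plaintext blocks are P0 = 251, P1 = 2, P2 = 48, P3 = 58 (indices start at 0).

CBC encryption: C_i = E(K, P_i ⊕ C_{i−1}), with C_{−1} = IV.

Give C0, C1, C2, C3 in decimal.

C0: P0 ⊕ 42 = 209; E(K, 209) = 106.
C1: P1 ⊕ 106 = 104; E(K, 104) = 241.
C2: P2 ⊕ 241 = 193; E(K, 193) = 90.
C3: P3 ⊕ 90 = 96; E(K, 96) = 249.

C0 = 106, C1 = 241, C2 = 90, C3 = 249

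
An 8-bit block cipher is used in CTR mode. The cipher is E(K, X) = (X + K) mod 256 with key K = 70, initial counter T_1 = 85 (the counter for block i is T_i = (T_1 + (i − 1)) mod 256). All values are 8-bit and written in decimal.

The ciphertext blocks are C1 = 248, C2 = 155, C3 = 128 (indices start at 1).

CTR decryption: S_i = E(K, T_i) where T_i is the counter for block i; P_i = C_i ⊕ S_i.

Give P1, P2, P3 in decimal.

P1: T = 85, S = E(K, T) = 155; 248 ⊕ 155 = 99.
P2: T = 86, S = E(K, T) = 156; 155 ⊕ 156 = 7.
P3: T = 87, S = E(K, T) = 157; 128 ⊕ 157 = 29.

P1 = 99, P2 = 7, P3 = 29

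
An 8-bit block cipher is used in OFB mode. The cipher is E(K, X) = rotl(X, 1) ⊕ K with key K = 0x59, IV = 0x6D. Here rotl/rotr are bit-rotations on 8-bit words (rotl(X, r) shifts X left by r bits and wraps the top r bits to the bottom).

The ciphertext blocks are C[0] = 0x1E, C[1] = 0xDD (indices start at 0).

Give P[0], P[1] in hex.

P[0] = 0x9D, P[1] = 0x83

OFB decryption: S_i = E(K, S_{i−1}) with S_{−1} = IV; P_i = C_i ⊕ S_i.
P[0]: S = E(K, 0x6D) = 0x83; 0x1E ⊕ 0x83 = 0x9D.
P[1]: S = E(K, 0x83) = 0x5E; 0xDD ⊕ 0x5E = 0x83.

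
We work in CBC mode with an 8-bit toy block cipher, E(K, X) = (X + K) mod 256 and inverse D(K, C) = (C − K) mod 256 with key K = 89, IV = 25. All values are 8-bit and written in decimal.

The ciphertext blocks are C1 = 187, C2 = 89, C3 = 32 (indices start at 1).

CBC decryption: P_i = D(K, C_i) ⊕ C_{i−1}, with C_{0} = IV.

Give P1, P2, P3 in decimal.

P1: D(K, 187) = 98; 98 ⊕ 25 = 123.
P2: D(K, 89) = 0; 0 ⊕ 187 = 187.
P3: D(K, 32) = 199; 199 ⊕ 89 = 158.

P1 = 123, P2 = 187, P3 = 158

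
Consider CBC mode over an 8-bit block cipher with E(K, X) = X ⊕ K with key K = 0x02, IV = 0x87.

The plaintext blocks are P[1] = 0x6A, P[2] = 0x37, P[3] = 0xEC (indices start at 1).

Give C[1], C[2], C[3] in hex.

C[1] = 0xEF, C[2] = 0xDA, C[3] = 0x34

CBC encryption: C_i = E(K, P_i ⊕ C_{i−1}), with C_{0} = IV.
C[1]: P[1] ⊕ 0x87 = 0xED; E(K, 0xED) = 0xEF.
C[2]: P[2] ⊕ 0xEF = 0xD8; E(K, 0xD8) = 0xDA.
C[3]: P[3] ⊕ 0xDA = 0x36; E(K, 0x36) = 0x34.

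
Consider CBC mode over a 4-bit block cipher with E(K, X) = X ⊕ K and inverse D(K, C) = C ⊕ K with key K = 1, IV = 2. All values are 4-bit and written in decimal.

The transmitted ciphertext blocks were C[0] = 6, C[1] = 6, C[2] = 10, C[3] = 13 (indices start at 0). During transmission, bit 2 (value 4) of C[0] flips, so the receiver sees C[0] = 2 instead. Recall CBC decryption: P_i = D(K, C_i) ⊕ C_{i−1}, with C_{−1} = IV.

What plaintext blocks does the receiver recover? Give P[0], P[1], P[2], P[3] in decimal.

Only C[0] changed, to 2. In CBC, a change in C_i garbles P_i and flips the same bit in P_{i+1}. Decrypting the received ciphertext:
P[0]: D(K, 2) = 3; 3 ⊕ 2 = 1.
P[1]: D(K, 6) = 7; 7 ⊕ 2 = 5.
P[2]: D(K, 10) = 11; 11 ⊕ 6 = 13.
P[3]: D(K, 13) = 12; 12 ⊕ 10 = 6.
Blocks that differ from the original plaintext: P[0], P[1].

P[0] = 1, P[1] = 5, P[2] = 13, P[3] = 6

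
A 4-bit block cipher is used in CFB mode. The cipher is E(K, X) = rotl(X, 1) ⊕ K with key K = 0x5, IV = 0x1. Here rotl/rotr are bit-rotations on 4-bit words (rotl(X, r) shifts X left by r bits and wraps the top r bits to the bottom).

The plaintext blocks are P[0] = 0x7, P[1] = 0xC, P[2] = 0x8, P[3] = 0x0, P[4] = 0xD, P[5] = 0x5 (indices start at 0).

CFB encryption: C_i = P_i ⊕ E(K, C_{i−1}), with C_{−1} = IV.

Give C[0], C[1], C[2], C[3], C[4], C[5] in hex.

C[0]: E(K, 0x1) = 0x7; 0x7 ⊕ 0x7 = 0x0.
C[1]: E(K, 0x0) = 0x5; 0xC ⊕ 0x5 = 0x9.
C[2]: E(K, 0x9) = 0x6; 0x8 ⊕ 0x6 = 0xE.
C[3]: E(K, 0xE) = 0x8; 0x0 ⊕ 0x8 = 0x8.
C[4]: E(K, 0x8) = 0x4; 0xD ⊕ 0x4 = 0x9.
C[5]: E(K, 0x9) = 0x6; 0x5 ⊕ 0x6 = 0x3.

C[0] = 0x0, C[1] = 0x9, C[2] = 0xE, C[3] = 0x8, C[4] = 0x9, C[5] = 0x3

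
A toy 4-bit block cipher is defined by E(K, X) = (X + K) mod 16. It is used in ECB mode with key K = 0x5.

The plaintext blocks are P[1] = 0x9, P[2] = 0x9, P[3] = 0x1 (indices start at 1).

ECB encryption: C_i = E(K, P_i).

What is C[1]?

C[1]: E(K, 0x9) = 0xE.

C[1] = 0xE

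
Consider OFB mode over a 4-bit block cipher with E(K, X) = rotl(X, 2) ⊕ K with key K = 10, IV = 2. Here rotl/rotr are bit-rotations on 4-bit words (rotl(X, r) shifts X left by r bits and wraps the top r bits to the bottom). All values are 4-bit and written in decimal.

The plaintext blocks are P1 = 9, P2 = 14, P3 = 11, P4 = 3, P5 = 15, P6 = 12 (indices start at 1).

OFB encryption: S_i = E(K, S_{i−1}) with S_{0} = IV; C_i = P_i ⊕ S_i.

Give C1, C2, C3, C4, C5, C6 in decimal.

C1 = 11, C2 = 12, C3 = 9, C4 = 1, C5 = 13, C6 = 14

C1: S = E(K, 2) = 2; 9 ⊕ 2 = 11.
C2: S = E(K, 2) = 2; 14 ⊕ 2 = 12.
C3: S = E(K, 2) = 2; 11 ⊕ 2 = 9.
C4: S = E(K, 2) = 2; 3 ⊕ 2 = 1.
C5: S = E(K, 2) = 2; 15 ⊕ 2 = 13.
C6: S = E(K, 2) = 2; 12 ⊕ 2 = 14.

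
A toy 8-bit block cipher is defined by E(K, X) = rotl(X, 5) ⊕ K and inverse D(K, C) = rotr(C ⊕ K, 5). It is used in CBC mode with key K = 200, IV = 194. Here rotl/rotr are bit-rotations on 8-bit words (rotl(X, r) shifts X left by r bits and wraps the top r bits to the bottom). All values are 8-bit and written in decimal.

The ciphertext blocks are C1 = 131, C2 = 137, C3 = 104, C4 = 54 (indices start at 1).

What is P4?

P4 = 159

CBC decryption: P_i = D(K, C_i) ⊕ C_{i−1}, with C_{0} = IV.
P4: D(K, 54) = 247; 247 ⊕ 104 = 159.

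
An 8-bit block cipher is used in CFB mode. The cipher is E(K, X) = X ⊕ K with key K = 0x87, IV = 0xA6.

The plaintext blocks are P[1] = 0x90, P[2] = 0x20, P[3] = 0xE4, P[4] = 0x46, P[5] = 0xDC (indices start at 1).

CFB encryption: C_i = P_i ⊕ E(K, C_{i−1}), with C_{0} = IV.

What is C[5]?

C[5] = 0xEF

C[1]: E(K, 0xA6) = 0x21; 0x90 ⊕ 0x21 = 0xB1.
C[2]: E(K, 0xB1) = 0x36; 0x20 ⊕ 0x36 = 0x16.
C[3]: E(K, 0x16) = 0x91; 0xE4 ⊕ 0x91 = 0x75.
C[4]: E(K, 0x75) = 0xF2; 0x46 ⊕ 0xF2 = 0xB4.
C[5]: E(K, 0xB4) = 0x33; 0xDC ⊕ 0x33 = 0xEF.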